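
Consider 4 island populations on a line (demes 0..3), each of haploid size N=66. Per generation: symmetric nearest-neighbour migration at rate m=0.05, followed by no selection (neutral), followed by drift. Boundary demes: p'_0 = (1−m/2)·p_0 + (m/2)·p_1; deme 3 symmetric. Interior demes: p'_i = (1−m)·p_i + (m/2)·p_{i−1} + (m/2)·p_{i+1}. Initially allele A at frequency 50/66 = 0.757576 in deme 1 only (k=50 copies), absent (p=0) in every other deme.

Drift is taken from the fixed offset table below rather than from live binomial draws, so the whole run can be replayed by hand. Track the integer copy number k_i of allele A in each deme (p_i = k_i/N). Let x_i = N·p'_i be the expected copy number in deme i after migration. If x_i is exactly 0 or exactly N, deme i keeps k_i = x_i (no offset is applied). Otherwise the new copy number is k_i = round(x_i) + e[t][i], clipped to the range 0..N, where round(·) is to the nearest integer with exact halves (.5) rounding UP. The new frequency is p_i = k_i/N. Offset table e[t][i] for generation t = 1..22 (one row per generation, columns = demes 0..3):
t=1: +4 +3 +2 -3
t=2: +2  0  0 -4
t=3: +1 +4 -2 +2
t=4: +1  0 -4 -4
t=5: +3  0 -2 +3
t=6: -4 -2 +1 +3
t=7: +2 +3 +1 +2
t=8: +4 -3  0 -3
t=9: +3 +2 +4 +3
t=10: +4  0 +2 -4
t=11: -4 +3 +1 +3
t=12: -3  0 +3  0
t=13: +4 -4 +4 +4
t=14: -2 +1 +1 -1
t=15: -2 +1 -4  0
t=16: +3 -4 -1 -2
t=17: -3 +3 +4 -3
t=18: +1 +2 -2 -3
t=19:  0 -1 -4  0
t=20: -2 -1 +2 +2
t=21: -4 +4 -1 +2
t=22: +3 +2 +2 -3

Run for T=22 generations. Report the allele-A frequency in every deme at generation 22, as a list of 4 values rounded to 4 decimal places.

[0.2879, 0.5152, 0.2727, 0.0152]

t=0: k=[0 50 0 0]
t=1: x=[1.2500 47.5000 1.2500 0.0000] k=[5 51 3 0]
t=2: x=[6.1500 48.6500 4.1250 0.0750] k=[8 49 4 0]
t=3: x=[9.0250 46.8500 5.0250 0.1000] k=[10 51 3 2]
t=4: x=[11.0250 48.7750 4.1750 2.0250] k=[12 49 0 0]
t=5: x=[12.9250 46.8500 1.2250 0.0000] k=[16 47 0 0]
t=6: x=[16.7750 45.0500 1.1750 0.0000] k=[13 43 2 0]
t=7: x=[13.7500 41.2250 2.9750 0.0500] k=[16 44 4 2]
t=8: x=[16.7000 42.3000 4.9500 2.0500] k=[21 39 5 0]
t=9: x=[21.4500 37.7000 5.7250 0.1250] k=[24 40 10 3]
t=10: x=[24.4000 38.8500 10.5750 3.1750] k=[28 39 13 0]
t=11: x=[28.2750 38.0750 13.3250 0.3250] k=[24 41 14 3]
t=12: x=[24.4250 39.9000 14.4000 3.2750] k=[21 40 17 3]
t=13: x=[21.4750 38.9500 17.2250 3.3500] k=[25 35 21 7]
t=14: x=[25.2500 34.4000 21.0000 7.3500] k=[23 35 22 6]
t=15: x=[23.3000 34.3750 21.9250 6.4000] k=[21 35 18 6]
t=16: x=[21.3500 34.2250 18.1250 6.3000] k=[24 30 17 4]
t=17: x=[24.1500 29.5250 17.0000 4.3250] k=[21 33 21 1]
t=18: x=[21.3000 32.4000 20.8000 1.5000] k=[22 34 19 0]
t=19: x=[22.3000 33.3250 18.9000 0.4750] k=[22 32 15 0]
t=20: x=[22.2500 31.3250 15.0500 0.3750] k=[20 30 17 2]
t=21: x=[20.2500 29.4250 16.9500 2.3750] k=[16 33 16 4]
t=22: x=[16.4250 32.1500 16.1250 4.3000] k=[19 34 18 1]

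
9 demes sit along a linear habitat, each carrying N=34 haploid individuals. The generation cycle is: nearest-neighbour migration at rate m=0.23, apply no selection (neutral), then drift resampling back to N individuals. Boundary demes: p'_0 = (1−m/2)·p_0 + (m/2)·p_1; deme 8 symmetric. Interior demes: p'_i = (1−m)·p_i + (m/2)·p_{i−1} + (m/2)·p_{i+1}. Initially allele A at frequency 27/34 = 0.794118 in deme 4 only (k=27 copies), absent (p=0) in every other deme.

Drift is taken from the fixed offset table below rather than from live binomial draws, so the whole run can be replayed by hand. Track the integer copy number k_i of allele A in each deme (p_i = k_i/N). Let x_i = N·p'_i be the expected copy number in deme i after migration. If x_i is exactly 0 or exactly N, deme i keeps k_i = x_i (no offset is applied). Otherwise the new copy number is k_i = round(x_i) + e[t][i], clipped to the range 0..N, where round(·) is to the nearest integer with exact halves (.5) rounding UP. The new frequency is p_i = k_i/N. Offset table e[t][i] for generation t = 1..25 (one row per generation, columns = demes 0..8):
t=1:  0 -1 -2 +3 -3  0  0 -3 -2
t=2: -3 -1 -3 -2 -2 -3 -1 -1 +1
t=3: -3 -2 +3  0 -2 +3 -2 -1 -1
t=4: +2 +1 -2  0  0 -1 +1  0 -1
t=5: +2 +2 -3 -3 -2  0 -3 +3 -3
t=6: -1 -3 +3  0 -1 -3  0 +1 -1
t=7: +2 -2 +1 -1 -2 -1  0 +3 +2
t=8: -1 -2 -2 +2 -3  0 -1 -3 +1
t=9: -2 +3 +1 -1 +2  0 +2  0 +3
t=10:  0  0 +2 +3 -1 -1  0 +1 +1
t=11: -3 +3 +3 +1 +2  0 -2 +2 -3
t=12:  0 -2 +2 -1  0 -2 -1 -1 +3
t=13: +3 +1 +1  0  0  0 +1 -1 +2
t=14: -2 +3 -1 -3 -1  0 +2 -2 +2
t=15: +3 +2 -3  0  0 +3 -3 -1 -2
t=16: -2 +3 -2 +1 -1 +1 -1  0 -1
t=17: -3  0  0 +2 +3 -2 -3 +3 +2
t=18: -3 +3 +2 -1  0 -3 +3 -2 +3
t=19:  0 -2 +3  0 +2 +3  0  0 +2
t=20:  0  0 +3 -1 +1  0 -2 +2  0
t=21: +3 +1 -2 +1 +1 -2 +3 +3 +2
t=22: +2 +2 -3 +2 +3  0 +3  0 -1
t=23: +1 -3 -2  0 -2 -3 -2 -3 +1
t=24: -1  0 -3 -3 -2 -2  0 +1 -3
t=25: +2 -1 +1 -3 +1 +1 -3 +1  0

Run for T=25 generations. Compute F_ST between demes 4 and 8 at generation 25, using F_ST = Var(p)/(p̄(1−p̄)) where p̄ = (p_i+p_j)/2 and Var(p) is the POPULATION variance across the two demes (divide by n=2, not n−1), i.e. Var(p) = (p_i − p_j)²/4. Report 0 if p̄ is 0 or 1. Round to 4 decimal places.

0.0060

t=0: k=[0 0 0 0 27 0 0 0 0]
t=1: x=[0.0000 0.0000 0.0000 3.1050 20.7900 3.1050 0.0000 0.0000 0.0000] k=[0 0 0 6 18 3 0 0 0]
t=2: x=[0.0000 0.0000 0.6900 6.6900 14.8950 4.3800 0.3450 0.0000 0.0000] k=[0 0 0 5 13 1 0 0 0]
t=3: x=[0.0000 0.0000 0.5750 5.3450 10.7000 2.2650 0.1150 0.0000 0.0000] k=[0 0 4 5 9 5 0 0 0]
t=4: x=[0.0000 0.4600 3.6550 5.3450 8.0800 4.8850 0.5750 0.0000 0.0000] k=[0 1 2 5 8 4 2 0 0]
t=5: x=[0.1150 1.0000 2.2300 5.0000 7.1950 4.2300 2.0000 0.2300 0.0000] k=[2 3 0 2 5 4 0 3 0]
t=6: x=[2.1150 2.5400 0.5750 2.1150 4.5400 3.6550 0.8050 2.3100 0.3450] k=[1 0 4 2 4 1 1 3 0]
t=7: x=[0.8850 0.5750 3.3100 2.4600 3.4250 1.3450 1.2300 2.4250 0.3450] k=[3 0 4 1 1 0 1 5 2]
t=8: x=[2.6550 0.8050 3.1950 1.3450 0.8850 0.2300 1.3450 4.1950 2.3450] k=[2 0 1 3 0 0 0 1 3]
t=9: x=[1.7700 0.3450 1.1150 2.4250 0.3450 0.0000 0.1150 1.1150 2.7700] k=[0 3 2 1 2 0 2 1 6]
t=10: x=[0.3450 2.5400 2.0000 1.2300 1.6550 0.4600 1.6550 1.6900 5.4250] k=[0 3 4 4 1 0 2 3 6]
t=11: x=[0.3450 2.7700 3.8850 3.6550 1.2300 0.3450 1.8850 3.2300 5.6550] k=[0 6 7 5 3 0 0 5 3]
t=12: x=[0.6900 5.4250 6.6550 5.0000 2.8850 0.3450 0.5750 4.1950 3.2300] k=[1 3 9 4 3 0 0 3 6]
t=13: x=[1.2300 3.4600 7.7350 4.4600 2.7700 0.3450 0.3450 3.0000 5.6550] k=[4 4 9 4 3 0 1 2 8]
t=14: x=[4.0000 4.5750 7.8500 4.4600 2.7700 0.4600 1.0000 2.5750 7.3100] k=[2 8 7 1 2 0 3 1 9]
t=15: x=[2.6900 7.1950 6.4250 1.8050 1.6550 0.5750 2.4250 2.1500 8.0800] k=[6 9 3 2 2 4 0 1 6]
t=16: x=[6.3450 7.9650 3.5750 2.1150 2.2300 3.3100 0.5750 1.4600 5.4250] k=[4 11 2 3 1 4 0 1 4]
t=17: x=[4.8050 9.1600 3.1500 2.6550 1.5750 3.1950 0.5750 1.2300 3.6550] k=[2 9 3 5 5 1 0 4 6]
t=18: x=[2.8050 7.5050 3.9200 4.7700 4.5400 1.3450 0.5750 3.7700 5.7700] k=[0 11 6 4 5 0 4 2 9]
t=19: x=[1.2650 9.1600 6.3450 4.3450 4.3100 1.0350 3.3100 3.0350 8.1950] k=[1 7 9 4 6 4 3 3 10]
t=20: x=[1.6900 6.5400 8.1950 4.8050 5.5400 4.1150 3.1150 3.8050 9.1950] k=[2 7 11 4 7 4 1 6 9]
t=21: x=[2.5750 6.8850 9.7350 5.1500 6.3100 4.0000 1.9200 5.7700 8.6550] k=[6 8 8 6 7 2 5 9 11]
t=22: x=[6.2300 7.7700 7.7700 6.3450 6.3100 2.9200 5.1150 8.7700 10.7700] k=[8 10 5 8 9 3 8 9 10]
t=23: x=[8.2300 9.1950 5.9200 7.7700 8.1950 4.2650 7.5400 9.0000 9.8850] k=[9 6 4 8 6 1 6 6 11]
t=24: x=[8.6550 6.1150 4.6900 7.3100 5.6550 2.1500 5.4250 6.5750 10.4250] k=[8 6 2 4 4 0 5 8 7]
t=25: x=[7.7700 5.7700 2.6900 3.7700 3.5400 1.0350 4.7700 7.5400 7.1150] k=[10 5 4 1 5 2 2 9 7]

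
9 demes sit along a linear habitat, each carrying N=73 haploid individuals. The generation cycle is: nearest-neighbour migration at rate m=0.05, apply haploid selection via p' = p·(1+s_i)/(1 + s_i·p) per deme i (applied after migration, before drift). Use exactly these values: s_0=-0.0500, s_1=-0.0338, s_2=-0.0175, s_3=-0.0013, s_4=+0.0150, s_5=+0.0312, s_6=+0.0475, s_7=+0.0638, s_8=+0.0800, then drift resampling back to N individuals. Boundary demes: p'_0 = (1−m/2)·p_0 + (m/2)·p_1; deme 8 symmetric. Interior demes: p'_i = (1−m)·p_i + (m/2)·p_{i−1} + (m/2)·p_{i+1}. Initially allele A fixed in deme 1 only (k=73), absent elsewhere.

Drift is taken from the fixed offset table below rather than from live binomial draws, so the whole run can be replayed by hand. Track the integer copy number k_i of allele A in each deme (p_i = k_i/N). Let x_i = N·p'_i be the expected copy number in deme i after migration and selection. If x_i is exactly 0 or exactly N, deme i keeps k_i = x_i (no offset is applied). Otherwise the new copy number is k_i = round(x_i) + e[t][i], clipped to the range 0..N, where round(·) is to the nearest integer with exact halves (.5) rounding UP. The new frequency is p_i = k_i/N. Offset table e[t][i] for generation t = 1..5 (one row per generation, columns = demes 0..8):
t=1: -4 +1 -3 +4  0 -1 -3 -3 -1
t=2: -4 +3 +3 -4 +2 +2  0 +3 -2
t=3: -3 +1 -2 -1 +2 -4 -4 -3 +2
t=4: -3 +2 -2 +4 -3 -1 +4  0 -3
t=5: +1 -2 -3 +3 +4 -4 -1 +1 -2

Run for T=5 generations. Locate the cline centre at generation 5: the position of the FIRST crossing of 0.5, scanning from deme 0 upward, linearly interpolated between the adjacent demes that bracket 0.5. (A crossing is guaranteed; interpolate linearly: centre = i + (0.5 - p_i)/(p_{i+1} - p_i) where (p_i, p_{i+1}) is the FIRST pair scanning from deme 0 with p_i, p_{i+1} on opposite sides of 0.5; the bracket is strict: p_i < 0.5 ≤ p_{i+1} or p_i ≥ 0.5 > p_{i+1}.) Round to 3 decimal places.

0.598

t=0: k=[0 73 0 0 0 0 0 0 0]
t=1: x=[1.7359 69.2289 1.7938 0.0000 0.0000 0.0000 0.0000 0.0000 0.0000] k=[0 70 0 0 0 0 0 0 0]
t=2: x=[1.6645 66.2935 1.7201 0.0000 0.0000 0.0000 0.0000 0.0000 0.0000] k=[0 69 5 0 0 0 0 0 0]
t=3: x=[1.6407 65.4453 6.3716 0.1248 0.0000 0.0000 0.0000 0.0000 0.0000] k=[0 66 4 0 0 0 0 0 0]
t=4: x=[1.5693 62.4945 5.3616 0.0999 0.0000 0.0000 0.0000 0.0000 0.0000] k=[0 64 3 4 0 0 0 0 0]
t=5: x=[1.5217 60.5233 4.4753 3.8702 0.1015 0.0000 0.0000 0.0000 0.0000] k=[3 59 1 7 4 0 0 0 0]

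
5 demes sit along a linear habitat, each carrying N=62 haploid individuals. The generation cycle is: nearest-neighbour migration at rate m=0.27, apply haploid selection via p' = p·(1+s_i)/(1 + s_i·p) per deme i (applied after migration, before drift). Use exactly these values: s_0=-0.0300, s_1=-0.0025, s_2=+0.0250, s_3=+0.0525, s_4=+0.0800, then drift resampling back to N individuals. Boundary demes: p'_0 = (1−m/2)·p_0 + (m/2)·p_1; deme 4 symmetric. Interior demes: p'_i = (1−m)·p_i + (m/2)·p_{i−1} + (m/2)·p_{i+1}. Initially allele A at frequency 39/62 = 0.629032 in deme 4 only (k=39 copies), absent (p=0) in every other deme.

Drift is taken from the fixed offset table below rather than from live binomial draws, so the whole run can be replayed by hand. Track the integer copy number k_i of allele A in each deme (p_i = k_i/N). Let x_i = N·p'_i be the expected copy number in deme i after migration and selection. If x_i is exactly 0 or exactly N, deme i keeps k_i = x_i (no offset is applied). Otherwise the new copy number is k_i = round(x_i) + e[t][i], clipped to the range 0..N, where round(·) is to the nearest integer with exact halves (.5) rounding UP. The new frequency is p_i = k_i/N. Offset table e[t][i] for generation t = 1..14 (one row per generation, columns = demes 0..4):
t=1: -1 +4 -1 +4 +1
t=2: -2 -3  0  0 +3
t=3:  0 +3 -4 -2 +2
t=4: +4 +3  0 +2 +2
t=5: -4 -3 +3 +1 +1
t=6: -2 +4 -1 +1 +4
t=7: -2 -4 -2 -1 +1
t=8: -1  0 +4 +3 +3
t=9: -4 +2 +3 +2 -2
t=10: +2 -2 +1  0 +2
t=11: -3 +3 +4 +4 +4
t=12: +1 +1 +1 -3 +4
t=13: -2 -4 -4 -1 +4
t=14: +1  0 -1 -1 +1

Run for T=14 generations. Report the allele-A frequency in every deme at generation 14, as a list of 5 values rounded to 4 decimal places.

t=0: k=[0 0 0 0 39]
t=1: x=[0.0000 0.0000 0.0000 5.5168 34.9140] k=[0 0 0 10 36]
t=2: x=[0.0000 0.0000 1.3830 12.6680 33.6774] k=[0 0 1 13 37]
t=3: x=[0.0000 0.1347 2.5446 15.1994 34.9388] k=[0 3 0 13 37]
t=4: x=[0.3929 2.1847 2.2121 15.0607 34.9388] k=[4 5 2 17 37]
t=5: x=[4.0190 4.4497 4.5327 18.3286 35.4740] k=[0 1 8 19 36]
t=6: x=[0.1310 1.8056 8.7235 20.5060 34.8843] k=[0 6 8 22 39]
t=7: x=[0.7860 5.4475 9.8224 23.1422 37.8488] k=[0 1 8 22 39]
t=8: x=[0.1310 1.8056 9.1357 23.1422 37.8488] k=[0 2 13 26 41]
t=9: x=[0.2619 3.2074 13.5294 27.0475 40.0775] k=[0 5 17 29 38]
t=10: x=[0.6550 5.9316 17.3064 29.3847 37.9276] k=[3 4 18 29 40]
t=11: x=[3.0456 5.7419 17.9078 29.7909 39.6269] k=[0 9 22 34 44]
t=12: x=[1.1792 9.5198 22.2158 34.5150 43.6593] k=[2 11 23 32 48]
t=13: x=[3.1234 11.3817 22.9508 33.7335 46.7425] k=[1 7 19 33 51]
t=14: x=[1.7572 7.7929 19.5995 34.3260 49.3620] k=[3 8 19 33 50]

[0.0484, 0.1290, 0.3065, 0.5323, 0.8065]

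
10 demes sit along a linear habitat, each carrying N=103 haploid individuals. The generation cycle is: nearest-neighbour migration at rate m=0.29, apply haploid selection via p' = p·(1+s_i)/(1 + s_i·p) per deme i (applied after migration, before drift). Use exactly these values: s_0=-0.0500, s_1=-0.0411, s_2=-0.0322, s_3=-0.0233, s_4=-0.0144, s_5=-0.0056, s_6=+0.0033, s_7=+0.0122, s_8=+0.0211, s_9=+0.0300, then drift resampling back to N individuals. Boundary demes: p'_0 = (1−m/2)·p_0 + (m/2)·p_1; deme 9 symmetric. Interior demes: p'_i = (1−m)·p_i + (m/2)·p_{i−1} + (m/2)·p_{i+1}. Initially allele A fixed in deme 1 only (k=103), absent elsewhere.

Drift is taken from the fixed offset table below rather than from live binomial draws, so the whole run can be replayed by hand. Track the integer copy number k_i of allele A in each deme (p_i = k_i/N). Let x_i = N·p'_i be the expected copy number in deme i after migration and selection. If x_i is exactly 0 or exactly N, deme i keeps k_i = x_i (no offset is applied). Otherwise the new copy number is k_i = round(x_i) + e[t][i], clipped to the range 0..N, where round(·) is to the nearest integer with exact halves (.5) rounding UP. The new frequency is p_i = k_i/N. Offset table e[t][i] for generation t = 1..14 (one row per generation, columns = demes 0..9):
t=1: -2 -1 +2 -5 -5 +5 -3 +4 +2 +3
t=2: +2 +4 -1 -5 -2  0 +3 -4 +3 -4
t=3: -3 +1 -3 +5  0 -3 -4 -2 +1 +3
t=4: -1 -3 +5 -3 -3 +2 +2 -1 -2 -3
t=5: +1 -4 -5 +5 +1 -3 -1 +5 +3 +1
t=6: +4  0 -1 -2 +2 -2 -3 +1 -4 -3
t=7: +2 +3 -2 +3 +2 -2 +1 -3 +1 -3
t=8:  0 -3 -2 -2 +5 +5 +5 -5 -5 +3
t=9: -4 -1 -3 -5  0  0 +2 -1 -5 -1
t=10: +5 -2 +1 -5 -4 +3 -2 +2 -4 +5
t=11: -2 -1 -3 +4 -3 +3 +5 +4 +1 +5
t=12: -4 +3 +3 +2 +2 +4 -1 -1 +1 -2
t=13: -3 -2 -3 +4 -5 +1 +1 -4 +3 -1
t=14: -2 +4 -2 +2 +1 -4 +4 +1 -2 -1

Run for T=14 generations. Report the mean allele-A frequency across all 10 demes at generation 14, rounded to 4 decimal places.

t=0: k=[0 103 0 0 0 0 0 0 0 0]
t=1: x=[14.2919 72.2322 14.5219 0.0000 0.0000 0.0000 0.0000 0.0000 0.0000 0.0000] k=[12 71 17 0 0 0 0 0 0 0]
t=2: x=[19.7241 53.5371 21.7972 2.4089 0.0000 0.0000 0.0000 0.0000 0.0000 0.0000] k=[22 58 21 0 0 0 0 0 0 0]
t=3: x=[26.2053 46.3431 22.7348 2.9761 0.0000 0.0000 0.0000 0.0000 0.0000 0.0000] k=[23 47 20 8 0 0 0 0 0 0]
t=4: x=[25.4836 38.5870 21.6108 8.3964 1.1435 0.0000 0.0000 0.0000 0.0000 0.0000] k=[24 36 27 5 0 0 0 0 0 0]
t=5: x=[24.7624 32.0216 24.4986 7.3034 0.7146 0.0000 0.0000 0.0000 0.0000 0.0000] k=[26 28 19 12 2 0 0 0 0 0]
t=6: x=[25.2984 25.5894 18.7821 11.3252 3.1159 0.2884 0.0000 0.0000 0.0000 0.0000] k=[29 26 18 9 5 0 0 0 0 0]
t=7: x=[27.5183 24.4831 17.3771 9.5193 4.7883 0.7210 0.0000 0.0000 0.0000 0.0000] k=[30 27 15 13 7 0 0 0 0 0]
t=8: x=[28.4957 24.8942 16.0026 12.1648 6.7628 1.0094 0.0000 0.0000 0.0000 0.0000] k=[28 22 14 10 12 6 0 0 0 0]
t=9: x=[26.1175 20.9996 14.1751 10.6429 10.7001 5.9683 0.8728 0.0000 0.0000 0.0000] k=[22 20 11 6 11 6 3 0 0 0]
t=10: x=[20.8442 18.3437 11.2478 7.2887 9.4251 6.2569 3.0096 0.4403 0.0000 0.0000] k=[26 16 12 2 5 9 1 2 0 0]
t=11: x=[23.6038 16.2863 10.8092 3.7978 5.0746 7.2222 2.3124 1.5838 0.2961 0.0000] k=[22 15 8 8 2 10 7 6 1 0]
t=12: x=[20.1409 14.4701 8.7494 6.9751 3.9742 8.3618 7.3123 5.4826 1.6128 0.1493] k=[16 17 12 9 6 12 6 4 3 0]
t=13: x=[15.4589 15.5673 11.9401 8.8082 7.2072 10.2082 6.6003 4.1935 2.7656 0.4480] k=[12 14 9 13 2 11 8 0 6 0]
t=14: x=[11.7456 12.5162 10.0054 10.5987 4.8328 9.2128 7.2973 2.0543 4.3461 0.8959] k=[10 17 8 13 6 5 11 3 2 0]

0.0728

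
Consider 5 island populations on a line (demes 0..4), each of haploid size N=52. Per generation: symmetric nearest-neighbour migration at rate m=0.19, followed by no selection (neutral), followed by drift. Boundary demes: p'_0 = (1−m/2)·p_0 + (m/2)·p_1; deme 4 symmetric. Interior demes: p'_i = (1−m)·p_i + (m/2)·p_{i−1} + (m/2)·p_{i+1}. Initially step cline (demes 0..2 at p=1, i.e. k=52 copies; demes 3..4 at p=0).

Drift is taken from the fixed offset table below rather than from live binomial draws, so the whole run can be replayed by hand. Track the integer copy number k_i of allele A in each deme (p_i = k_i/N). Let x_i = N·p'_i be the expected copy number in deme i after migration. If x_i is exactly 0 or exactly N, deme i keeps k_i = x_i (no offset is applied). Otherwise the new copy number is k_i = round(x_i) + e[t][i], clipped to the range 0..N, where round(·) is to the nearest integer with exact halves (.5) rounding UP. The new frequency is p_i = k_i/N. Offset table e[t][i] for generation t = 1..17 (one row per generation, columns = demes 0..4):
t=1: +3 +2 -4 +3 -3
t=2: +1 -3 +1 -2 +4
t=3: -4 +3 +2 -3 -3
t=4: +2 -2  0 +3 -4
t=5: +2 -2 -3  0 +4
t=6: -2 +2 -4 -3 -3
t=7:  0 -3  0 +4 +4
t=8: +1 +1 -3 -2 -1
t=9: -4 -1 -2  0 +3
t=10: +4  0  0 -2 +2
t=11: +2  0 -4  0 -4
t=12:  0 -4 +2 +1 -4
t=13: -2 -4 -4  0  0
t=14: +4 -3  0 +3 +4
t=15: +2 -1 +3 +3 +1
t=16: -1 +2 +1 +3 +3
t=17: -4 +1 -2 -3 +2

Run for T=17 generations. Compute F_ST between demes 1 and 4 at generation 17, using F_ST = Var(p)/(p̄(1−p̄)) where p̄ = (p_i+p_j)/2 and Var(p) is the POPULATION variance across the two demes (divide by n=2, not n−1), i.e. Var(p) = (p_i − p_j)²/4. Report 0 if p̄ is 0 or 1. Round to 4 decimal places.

t=0: k=[52 52 52 0 0]
t=1: x=[52.0000 52.0000 47.0600 4.9400 0.0000] k=[52 52 43 8 0]
t=2: x=[52.0000 51.1450 40.5300 10.5650 0.7600] k=[52 48 42 9 5]
t=3: x=[51.6200 47.8100 39.4350 11.7550 5.3800] k=[48 51 41 9 2]
t=4: x=[48.2850 49.7650 38.9100 11.3750 2.6650] k=[50 48 39 14 0]
t=5: x=[49.8100 47.3350 37.4800 15.0450 1.3300] k=[52 45 34 15 5]
t=6: x=[51.3350 44.6200 33.2400 15.8550 5.9500] k=[49 47 29 13 3]
t=7: x=[48.8100 45.4800 29.1900 13.5700 3.9500] k=[49 42 29 18 8]
t=8: x=[48.3350 41.4300 29.1900 18.0950 8.9500] k=[49 42 26 16 8]
t=9: x=[48.3350 41.1450 26.5700 16.1900 8.7600] k=[44 40 25 16 12]
t=10: x=[43.6200 38.9550 25.5700 16.4750 12.3800] k=[48 39 26 14 14]
t=11: x=[47.1450 38.6200 26.0950 15.1400 14.0000] k=[49 39 22 15 10]
t=12: x=[48.0500 38.3350 22.9500 15.1900 10.4750] k=[48 34 25 16 6]
t=13: x=[46.6700 34.4750 25.0000 15.9050 6.9500] k=[45 30 21 16 7]
t=14: x=[43.5750 30.5700 21.3800 15.6200 7.8550] k=[48 28 21 19 12]
t=15: x=[46.1000 29.2350 21.4750 18.5250 12.6650] k=[48 28 24 22 14]
t=16: x=[46.1000 29.5200 24.1900 21.4300 14.7600] k=[45 32 25 24 18]
t=17: x=[43.7650 32.5700 25.5700 23.5250 18.5700] k=[40 34 24 21 21]

0.0627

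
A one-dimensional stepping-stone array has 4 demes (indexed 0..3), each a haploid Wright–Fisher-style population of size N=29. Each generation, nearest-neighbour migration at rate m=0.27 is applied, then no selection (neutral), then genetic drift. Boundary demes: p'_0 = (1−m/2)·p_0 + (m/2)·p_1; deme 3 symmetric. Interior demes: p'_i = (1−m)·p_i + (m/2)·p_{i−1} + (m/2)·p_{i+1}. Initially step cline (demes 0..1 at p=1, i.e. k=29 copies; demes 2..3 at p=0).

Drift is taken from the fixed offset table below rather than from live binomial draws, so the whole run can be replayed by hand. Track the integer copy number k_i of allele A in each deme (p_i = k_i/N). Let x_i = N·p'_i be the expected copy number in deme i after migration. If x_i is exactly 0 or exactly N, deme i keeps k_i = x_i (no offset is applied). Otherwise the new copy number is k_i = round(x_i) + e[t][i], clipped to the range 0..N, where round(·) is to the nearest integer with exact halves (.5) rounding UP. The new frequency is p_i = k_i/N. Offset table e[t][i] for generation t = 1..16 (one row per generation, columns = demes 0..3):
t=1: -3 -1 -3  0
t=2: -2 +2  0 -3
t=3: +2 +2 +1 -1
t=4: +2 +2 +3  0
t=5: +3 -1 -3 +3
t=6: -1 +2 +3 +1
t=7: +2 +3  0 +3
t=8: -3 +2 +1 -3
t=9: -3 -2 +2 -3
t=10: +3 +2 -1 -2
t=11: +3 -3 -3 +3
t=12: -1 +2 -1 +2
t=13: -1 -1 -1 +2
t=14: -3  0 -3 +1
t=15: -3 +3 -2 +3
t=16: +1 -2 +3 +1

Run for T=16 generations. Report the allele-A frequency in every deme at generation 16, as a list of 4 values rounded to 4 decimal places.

t=0: k=[29 29 0 0]
t=1: x=[29.0000 25.0850 3.9150 0.0000] k=[29 24 1 0]
t=2: x=[28.3250 21.5700 3.9700 0.1350] k=[26 24 4 0]
t=3: x=[25.7300 21.5700 6.1600 0.5400] k=[28 24 7 0]
t=4: x=[27.4600 22.2450 8.3500 0.9450] k=[29 24 11 1]
t=5: x=[28.3250 22.9200 11.4050 2.3500] k=[29 22 8 5]
t=6: x=[28.0550 21.0550 9.4850 5.4050] k=[27 23 12 6]
t=7: x=[26.4600 22.0550 12.6750 6.8100] k=[28 25 13 10]
t=8: x=[27.5950 23.7850 14.2150 10.4050] k=[25 26 15 7]
t=9: x=[25.1350 24.3800 15.4050 8.0800] k=[22 22 17 5]
t=10: x=[22.0000 21.3250 16.0550 6.6200] k=[25 23 15 5]
t=11: x=[24.7300 22.1900 14.7300 6.3500] k=[28 19 12 9]
t=12: x=[26.7850 19.2700 12.5400 9.4050] k=[26 21 12 11]
t=13: x=[25.3250 20.4600 13.0800 11.1350] k=[24 19 12 13]
t=14: x=[23.3250 18.7300 13.0800 12.8650] k=[20 19 10 14]
t=15: x=[19.8650 17.9200 11.7550 13.4600] k=[17 21 10 16]
t=16: x=[17.5400 18.9750 12.2950 15.1900] k=[19 17 15 16]

[0.6552, 0.5862, 0.5172, 0.5517]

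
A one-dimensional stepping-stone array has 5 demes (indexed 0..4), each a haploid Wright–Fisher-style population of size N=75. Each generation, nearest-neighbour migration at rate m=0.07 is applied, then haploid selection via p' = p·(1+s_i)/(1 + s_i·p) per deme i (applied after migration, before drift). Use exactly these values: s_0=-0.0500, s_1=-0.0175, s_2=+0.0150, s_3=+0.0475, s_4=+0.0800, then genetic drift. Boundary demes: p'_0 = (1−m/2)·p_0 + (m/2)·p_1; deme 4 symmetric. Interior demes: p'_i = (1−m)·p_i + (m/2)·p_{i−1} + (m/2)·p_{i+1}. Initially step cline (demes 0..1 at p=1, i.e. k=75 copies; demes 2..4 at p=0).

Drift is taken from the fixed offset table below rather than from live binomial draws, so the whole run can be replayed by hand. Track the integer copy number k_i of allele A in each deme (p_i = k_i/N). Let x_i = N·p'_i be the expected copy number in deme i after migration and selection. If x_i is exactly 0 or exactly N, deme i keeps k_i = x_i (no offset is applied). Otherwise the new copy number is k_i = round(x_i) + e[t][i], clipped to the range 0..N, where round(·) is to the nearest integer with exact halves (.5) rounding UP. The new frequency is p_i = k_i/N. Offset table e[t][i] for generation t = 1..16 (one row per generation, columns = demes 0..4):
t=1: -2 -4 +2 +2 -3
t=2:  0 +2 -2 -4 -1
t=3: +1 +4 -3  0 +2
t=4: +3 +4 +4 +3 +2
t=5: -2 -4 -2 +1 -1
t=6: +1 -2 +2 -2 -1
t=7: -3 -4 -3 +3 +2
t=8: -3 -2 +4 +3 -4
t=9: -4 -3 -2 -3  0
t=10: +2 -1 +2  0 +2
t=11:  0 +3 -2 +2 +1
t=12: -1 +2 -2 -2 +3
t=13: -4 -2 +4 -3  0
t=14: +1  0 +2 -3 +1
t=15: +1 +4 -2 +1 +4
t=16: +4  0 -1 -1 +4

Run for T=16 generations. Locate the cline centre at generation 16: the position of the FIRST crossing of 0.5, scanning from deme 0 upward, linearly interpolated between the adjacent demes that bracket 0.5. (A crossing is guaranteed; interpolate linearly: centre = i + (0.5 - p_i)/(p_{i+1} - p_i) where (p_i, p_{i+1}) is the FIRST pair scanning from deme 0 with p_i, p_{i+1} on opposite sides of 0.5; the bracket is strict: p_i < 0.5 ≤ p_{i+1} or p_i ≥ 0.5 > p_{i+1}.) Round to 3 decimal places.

1.442

t=0: k=[75 75 0 0 0]
t=1: x=[75.0000 72.3299 2.6630 0.0000 0.0000] k=[75 68 5 0 0]
t=2: x=[74.7421 65.8998 7.1254 0.1833 0.0000] k=[75 68 5 0 0]
t=3: x=[74.7421 65.8998 7.1254 0.1833 0.0000] k=[75 70 4 0 0]
t=4: x=[74.8158 67.7502 6.2548 0.1466 0.0000] k=[75 72 10 3 0]
t=5: x=[74.8895 69.8510 12.0751 3.2826 0.1134] k=[73 66 10 4 0]
t=6: x=[72.6406 64.1218 11.8983 4.2524 0.1512] k=[74 62 14 2 0]
t=7: x=[73.5068 60.5350 15.4418 2.4580 0.0756] k=[71 57 12 5 2]
t=8: x=[70.2885 55.6627 13.4940 5.3667 2.2683] k=[67 54 17 8 0]
t=9: x=[66.1525 52.8857 18.1843 8.3740 0.3023] k=[62 50 16 5 0]
t=10: x=[61.0055 48.9305 16.9999 5.4395 0.1890] k=[63 48 19 5 2]
t=11: x=[61.9307 47.2018 19.7408 5.6216 2.2683] k=[62 50 18 8 3]
t=12: x=[61.0055 49.0009 18.9803 8.5192 3.4174] k=[60 51 17 7 6]
t=13: x=[59.0504 49.8306 18.0432 7.6271 6.4761] k=[55 48 22 5 6]
t=14: x=[53.9880 47.0260 22.5491 5.8765 6.4015] k=[55 47 25 3 7]
t=15: x=[53.9522 46.1974 25.2488 4.0856 7.3550] k=[55 50 23 5 11]
t=16: x=[54.0596 48.9305 23.5549 6.0949 11.5206] k=[58 49 23 5 16]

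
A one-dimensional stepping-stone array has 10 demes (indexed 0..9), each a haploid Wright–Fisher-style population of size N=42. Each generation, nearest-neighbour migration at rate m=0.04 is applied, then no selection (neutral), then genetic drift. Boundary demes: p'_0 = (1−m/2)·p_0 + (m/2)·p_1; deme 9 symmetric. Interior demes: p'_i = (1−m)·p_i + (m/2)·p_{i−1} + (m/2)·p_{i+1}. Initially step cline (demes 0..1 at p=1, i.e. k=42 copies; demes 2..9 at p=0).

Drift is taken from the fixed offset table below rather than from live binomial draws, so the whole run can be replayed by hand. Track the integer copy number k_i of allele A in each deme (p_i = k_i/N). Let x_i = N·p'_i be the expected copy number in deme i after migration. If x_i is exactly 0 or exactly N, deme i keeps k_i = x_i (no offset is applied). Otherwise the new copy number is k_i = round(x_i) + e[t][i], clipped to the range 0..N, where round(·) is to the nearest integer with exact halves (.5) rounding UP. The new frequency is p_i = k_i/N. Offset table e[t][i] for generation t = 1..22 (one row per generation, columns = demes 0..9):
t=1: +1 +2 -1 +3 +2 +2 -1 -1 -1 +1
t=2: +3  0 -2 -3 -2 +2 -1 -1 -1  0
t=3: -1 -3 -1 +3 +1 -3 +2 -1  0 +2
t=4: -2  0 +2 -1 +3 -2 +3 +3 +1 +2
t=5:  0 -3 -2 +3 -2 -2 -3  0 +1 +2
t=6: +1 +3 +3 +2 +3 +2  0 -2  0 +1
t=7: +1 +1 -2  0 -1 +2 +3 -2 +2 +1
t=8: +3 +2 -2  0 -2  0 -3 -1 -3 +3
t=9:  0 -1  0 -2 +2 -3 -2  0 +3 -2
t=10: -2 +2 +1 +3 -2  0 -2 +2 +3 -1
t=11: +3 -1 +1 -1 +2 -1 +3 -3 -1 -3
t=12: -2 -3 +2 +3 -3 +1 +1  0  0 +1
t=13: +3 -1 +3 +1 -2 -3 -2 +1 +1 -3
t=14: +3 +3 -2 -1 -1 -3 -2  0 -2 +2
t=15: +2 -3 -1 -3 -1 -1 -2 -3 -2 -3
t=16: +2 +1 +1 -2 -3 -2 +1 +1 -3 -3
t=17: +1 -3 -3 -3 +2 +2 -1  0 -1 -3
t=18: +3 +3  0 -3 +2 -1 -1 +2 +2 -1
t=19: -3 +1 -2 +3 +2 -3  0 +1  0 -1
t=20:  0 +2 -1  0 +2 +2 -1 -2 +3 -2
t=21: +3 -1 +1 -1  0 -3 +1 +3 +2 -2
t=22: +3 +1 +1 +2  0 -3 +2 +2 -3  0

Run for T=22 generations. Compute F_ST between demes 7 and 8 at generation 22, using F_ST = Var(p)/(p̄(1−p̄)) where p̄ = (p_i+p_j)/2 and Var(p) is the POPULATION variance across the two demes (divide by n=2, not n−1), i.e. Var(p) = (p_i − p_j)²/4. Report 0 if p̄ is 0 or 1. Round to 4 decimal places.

0.0244

t=0: k=[42 42 0 0 0 0 0 0 0 0]
t=1: x=[42.0000 41.1600 0.8400 0.0000 0.0000 0.0000 0.0000 0.0000 0.0000 0.0000] k=[42 42 0 0 0 0 0 0 0 0]
t=2: x=[42.0000 41.1600 0.8400 0.0000 0.0000 0.0000 0.0000 0.0000 0.0000 0.0000] k=[42 41 0 0 0 0 0 0 0 0]
t=3: x=[41.9800 40.2000 0.8200 0.0000 0.0000 0.0000 0.0000 0.0000 0.0000 0.0000] k=[41 37 0 0 0 0 0 0 0 0]
t=4: x=[40.9200 36.3400 0.7400 0.0000 0.0000 0.0000 0.0000 0.0000 0.0000 0.0000] k=[39 36 3 0 0 0 0 0 0 0]
t=5: x=[38.9400 35.4000 3.6000 0.0600 0.0000 0.0000 0.0000 0.0000 0.0000 0.0000] k=[39 32 2 3 0 0 0 0 0 0]
t=6: x=[38.8600 31.5400 2.6200 2.9200 0.0600 0.0000 0.0000 0.0000 0.0000 0.0000] k=[40 35 6 5 3 0 0 0 0 0]
t=7: x=[39.9000 34.5200 6.5600 4.9800 2.9800 0.0600 0.0000 0.0000 0.0000 0.0000] k=[41 36 5 5 2 2 0 0 0 0]
t=8: x=[40.9000 35.4800 5.6200 4.9400 2.0600 1.9600 0.0400 0.0000 0.0000 0.0000] k=[42 37 4 5 0 2 0 0 0 0]
t=9: x=[41.9000 36.4400 4.6800 4.8800 0.1400 1.9200 0.0400 0.0000 0.0000 0.0000] k=[42 35 5 3 2 0 0 0 0 0]
t=10: x=[41.8600 34.5400 5.5600 3.0200 1.9800 0.0400 0.0000 0.0000 0.0000 0.0000] k=[40 37 7 6 0 0 0 0 0 0]
t=11: x=[39.9400 36.4600 7.5800 5.9000 0.1200 0.0000 0.0000 0.0000 0.0000 0.0000] k=[42 35 9 5 2 0 0 0 0 0]
t=12: x=[41.8600 34.6200 9.4400 5.0200 2.0200 0.0400 0.0000 0.0000 0.0000 0.0000] k=[40 32 11 8 0 1 0 0 0 0]
t=13: x=[39.8400 31.7400 11.3600 7.9000 0.1800 0.9600 0.0200 0.0000 0.0000 0.0000] k=[42 31 14 9 0 0 0 0 0 0]
t=14: x=[41.7800 30.8800 14.2400 8.9200 0.1800 0.0000 0.0000 0.0000 0.0000 0.0000] k=[42 34 12 8 0 0 0 0 0 0]
t=15: x=[41.8400 33.7200 12.3600 7.9200 0.1600 0.0000 0.0000 0.0000 0.0000 0.0000] k=[42 31 11 5 0 0 0 0 0 0]
t=16: x=[41.7800 30.8200 11.2800 5.0200 0.1000 0.0000 0.0000 0.0000 0.0000 0.0000] k=[42 32 12 3 0 0 0 0 0 0]
t=17: x=[41.8000 31.8000 12.2200 3.1200 0.0600 0.0000 0.0000 0.0000 0.0000 0.0000] k=[42 29 9 0 2 0 0 0 0 0]
t=18: x=[41.7400 28.8600 9.2200 0.2200 1.9200 0.0400 0.0000 0.0000 0.0000 0.0000] k=[42 32 9 0 4 0 0 0 0 0]
t=19: x=[41.8000 31.7400 9.2800 0.2600 3.8400 0.0800 0.0000 0.0000 0.0000 0.0000] k=[39 33 7 3 6 0 0 0 0 0]
t=20: x=[38.8800 32.6000 7.4400 3.1400 5.8200 0.1200 0.0000 0.0000 0.0000 0.0000] k=[39 35 6 3 8 2 0 0 0 0]
t=21: x=[38.9200 34.5000 6.5200 3.1600 7.7800 2.0800 0.0400 0.0000 0.0000 0.0000] k=[42 34 8 2 8 0 1 0 0 0]
t=22: x=[41.8400 33.6400 8.4000 2.2400 7.7200 0.1800 0.9600 0.0200 0.0000 0.0000] k=[42 35 9 4 8 0 3 2 0 0]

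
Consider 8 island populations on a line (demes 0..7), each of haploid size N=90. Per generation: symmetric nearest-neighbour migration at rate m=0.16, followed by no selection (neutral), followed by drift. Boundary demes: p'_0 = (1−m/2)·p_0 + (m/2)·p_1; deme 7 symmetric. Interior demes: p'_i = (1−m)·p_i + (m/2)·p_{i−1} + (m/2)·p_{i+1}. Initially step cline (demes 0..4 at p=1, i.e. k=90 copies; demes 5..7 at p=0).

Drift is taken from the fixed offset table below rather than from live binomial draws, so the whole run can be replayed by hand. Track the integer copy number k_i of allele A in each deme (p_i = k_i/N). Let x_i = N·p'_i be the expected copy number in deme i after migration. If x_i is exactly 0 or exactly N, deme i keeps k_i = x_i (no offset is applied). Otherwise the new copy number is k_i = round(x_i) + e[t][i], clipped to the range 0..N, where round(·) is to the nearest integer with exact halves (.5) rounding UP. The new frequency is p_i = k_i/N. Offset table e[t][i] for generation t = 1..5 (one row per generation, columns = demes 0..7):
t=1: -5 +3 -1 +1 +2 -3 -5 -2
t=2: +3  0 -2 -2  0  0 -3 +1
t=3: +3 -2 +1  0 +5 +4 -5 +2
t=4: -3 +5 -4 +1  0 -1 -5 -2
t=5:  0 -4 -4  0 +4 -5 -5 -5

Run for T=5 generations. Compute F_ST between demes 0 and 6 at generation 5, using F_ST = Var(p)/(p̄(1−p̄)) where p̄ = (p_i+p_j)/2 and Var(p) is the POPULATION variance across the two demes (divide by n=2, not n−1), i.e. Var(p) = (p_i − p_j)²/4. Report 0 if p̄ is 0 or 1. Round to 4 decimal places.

1.0000

t=0: k=[90 90 90 90 90 0 0 0]
t=1: x=[90.0000 90.0000 90.0000 90.0000 82.8000 7.2000 0.0000 0.0000] k=[90 90 90 90 85 4 0 0]
t=2: x=[90.0000 90.0000 90.0000 89.6000 78.9200 10.1600 0.3200 0.0000] k=[90 90 90 88 79 10 0 0]
t=3: x=[90.0000 90.0000 89.8400 87.4400 74.2000 14.7200 0.8000 0.0000] k=[90 90 90 87 79 19 0 0]
t=4: x=[90.0000 90.0000 89.7600 86.6000 74.8400 22.2800 1.5200 0.0000] k=[90 90 86 88 75 21 0 0]
t=5: x=[90.0000 89.6800 86.4800 86.8000 71.7200 23.6400 1.6800 0.0000] k=[90 86 82 87 76 19 0 0]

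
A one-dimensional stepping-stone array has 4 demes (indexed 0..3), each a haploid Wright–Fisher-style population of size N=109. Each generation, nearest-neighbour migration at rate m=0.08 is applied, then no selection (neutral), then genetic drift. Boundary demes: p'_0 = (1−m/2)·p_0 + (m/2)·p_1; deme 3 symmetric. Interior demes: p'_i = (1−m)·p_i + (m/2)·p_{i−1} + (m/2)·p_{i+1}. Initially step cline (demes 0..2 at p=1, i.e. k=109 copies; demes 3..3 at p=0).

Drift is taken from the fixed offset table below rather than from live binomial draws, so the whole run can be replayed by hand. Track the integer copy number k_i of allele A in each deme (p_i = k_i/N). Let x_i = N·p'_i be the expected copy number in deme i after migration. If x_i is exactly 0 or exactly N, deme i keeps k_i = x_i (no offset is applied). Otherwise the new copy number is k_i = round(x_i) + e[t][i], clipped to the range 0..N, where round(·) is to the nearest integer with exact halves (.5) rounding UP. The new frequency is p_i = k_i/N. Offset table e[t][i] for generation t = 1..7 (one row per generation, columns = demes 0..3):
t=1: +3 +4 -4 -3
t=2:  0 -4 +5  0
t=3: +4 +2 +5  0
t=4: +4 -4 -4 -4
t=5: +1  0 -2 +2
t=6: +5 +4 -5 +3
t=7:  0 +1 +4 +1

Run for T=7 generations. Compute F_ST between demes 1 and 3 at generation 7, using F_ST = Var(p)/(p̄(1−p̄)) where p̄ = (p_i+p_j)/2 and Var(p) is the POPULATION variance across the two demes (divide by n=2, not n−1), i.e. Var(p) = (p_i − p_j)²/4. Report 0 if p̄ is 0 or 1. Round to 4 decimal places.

t=0: k=[109 109 109 0]
t=1: x=[109.0000 109.0000 104.6400 4.3600] k=[109 109 101 1]
t=2: x=[109.0000 108.6800 97.3200 5.0000] k=[109 105 102 5]
t=3: x=[108.8400 105.0400 98.2400 8.8800] k=[109 107 103 9]
t=4: x=[108.9200 106.9200 99.4000 12.7600] k=[109 103 95 9]
t=5: x=[108.7600 102.9200 91.8800 12.4400] k=[109 103 90 14]
t=6: x=[108.7600 102.7200 87.4800 17.0400] k=[109 107 82 20]
t=7: x=[108.9200 106.0800 80.5200 22.4800] k=[109 107 85 23]

0.6168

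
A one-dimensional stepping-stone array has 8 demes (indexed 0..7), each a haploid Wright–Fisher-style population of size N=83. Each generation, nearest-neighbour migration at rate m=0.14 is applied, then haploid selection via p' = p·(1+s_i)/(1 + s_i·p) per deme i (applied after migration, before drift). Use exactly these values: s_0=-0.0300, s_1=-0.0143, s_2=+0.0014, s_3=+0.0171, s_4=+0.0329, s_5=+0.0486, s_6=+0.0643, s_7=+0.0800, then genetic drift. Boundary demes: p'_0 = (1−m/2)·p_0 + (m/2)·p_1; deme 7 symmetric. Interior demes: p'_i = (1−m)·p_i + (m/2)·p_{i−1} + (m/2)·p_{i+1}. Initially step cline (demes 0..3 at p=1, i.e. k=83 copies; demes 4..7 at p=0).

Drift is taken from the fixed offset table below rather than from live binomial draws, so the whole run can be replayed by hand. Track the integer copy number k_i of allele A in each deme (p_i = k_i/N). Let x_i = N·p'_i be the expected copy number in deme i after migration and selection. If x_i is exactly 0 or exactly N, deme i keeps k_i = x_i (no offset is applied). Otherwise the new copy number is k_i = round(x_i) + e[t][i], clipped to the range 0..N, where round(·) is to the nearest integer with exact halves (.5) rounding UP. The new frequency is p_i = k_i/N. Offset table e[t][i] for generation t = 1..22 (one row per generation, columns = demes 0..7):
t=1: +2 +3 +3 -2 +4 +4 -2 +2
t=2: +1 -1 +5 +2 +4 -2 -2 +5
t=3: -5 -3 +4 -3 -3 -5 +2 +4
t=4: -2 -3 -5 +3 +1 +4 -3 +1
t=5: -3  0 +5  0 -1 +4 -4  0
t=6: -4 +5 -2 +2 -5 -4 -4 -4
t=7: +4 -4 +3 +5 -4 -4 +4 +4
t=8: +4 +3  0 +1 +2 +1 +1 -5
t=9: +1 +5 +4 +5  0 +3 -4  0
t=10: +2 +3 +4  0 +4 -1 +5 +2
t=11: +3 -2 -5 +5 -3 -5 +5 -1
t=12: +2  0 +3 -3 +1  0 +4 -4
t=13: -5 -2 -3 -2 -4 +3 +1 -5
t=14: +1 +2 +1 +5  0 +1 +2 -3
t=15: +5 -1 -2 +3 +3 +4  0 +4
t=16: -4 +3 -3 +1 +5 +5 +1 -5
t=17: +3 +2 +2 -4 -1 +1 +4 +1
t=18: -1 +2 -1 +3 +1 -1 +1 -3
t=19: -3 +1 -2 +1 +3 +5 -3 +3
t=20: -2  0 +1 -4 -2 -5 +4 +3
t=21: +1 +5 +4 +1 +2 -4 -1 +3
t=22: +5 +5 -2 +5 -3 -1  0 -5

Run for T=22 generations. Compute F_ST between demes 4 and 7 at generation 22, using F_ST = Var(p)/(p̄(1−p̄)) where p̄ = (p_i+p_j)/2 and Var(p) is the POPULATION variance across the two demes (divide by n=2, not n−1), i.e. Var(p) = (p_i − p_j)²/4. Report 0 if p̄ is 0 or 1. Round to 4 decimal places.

0.1866

t=0: k=[83 83 83 83 0 0 0 0]
t=1: x=[83.0000 83.0000 83.0000 77.2810 5.9874 0.0000 0.0000 0.0000] k=[83 83 83 75 10 0 0 0]
t=2: x=[83.0000 83.0000 82.4408 71.1829 14.2276 0.7337 0.0000 0.0000] k=[83 83 83 73 18 0 0 0]
t=3: x=[83.0000 83.0000 82.3010 70.0366 21.0952 1.3203 0.0000 0.0000] k=[83 83 83 67 18 0 0 0]
t=4: x=[83.0000 83.0000 81.8815 64.9308 20.6683 1.3203 0.0000 0.0000] k=[83 83 77 68 22 5 0 0]
t=5: x=[83.0000 82.5739 76.7980 65.6439 24.5864 6.1030 0.3724 0.0000] k=[83 83 82 66 24 10 0 0]
t=6: x=[83.0000 82.9290 80.9528 64.4256 26.5410 10.7151 0.7446 0.0000] k=[83 83 79 66 22 7 0 0]
t=7: x=[83.0000 82.7160 78.3761 64.0788 24.5864 7.8925 0.5213 0.0000] k=[83 79 81 69 21 4 5 0]
t=8: x=[82.7114 79.3703 80.0240 66.7032 23.7145 5.4987 4.8573 0.3779] k=[83 82 80 68 26 6 6 0]
t=9: x=[82.9278 81.9147 79.3049 66.1291 28.1389 7.7262 5.9132 0.4534] k=[83 83 83 71 28 11 2 0]
t=10: x=[83.0000 83.0000 82.1612 69.0281 30.4413 12.0403 2.6450 0.1512] k=[83 83 83 69 34 11 8 2]
t=11: x=[83.0000 83.0000 82.0214 67.7423 35.4960 12.9089 8.2412 2.6075] k=[83 83 77 73 32 8 13 2]
t=12: x=[83.0000 82.5739 77.1476 70.5900 33.8368 10.4560 12.5286 2.9836] k=[83 83 80 68 35 10 17 0]
t=13: x=[83.0000 82.7870 79.3749 66.7527 36.2194 12.7435 16.1138 1.2837] k=[83 81 76 65 32 16 17 0]
t=14: x=[82.8557 80.7588 75.5894 63.7122 33.8368 17.8458 16.5503 1.2837] k=[83 83 77 69 34 19 19 0]
t=15: x=[83.0000 82.5739 76.8679 67.3267 36.0587 20.7805 18.5522 1.4346] k=[83 82 75 70 39 25 19 5]
t=16: x=[82.9278 81.5598 75.1499 68.3853 40.8613 26.4070 19.3493 6.4214] k=[79 83 72 69 46 31 20 1]
t=17: x=[79.1703 81.9350 72.5728 67.8115 47.2203 32.2103 20.3830 2.5108] k=[82 83 75 64 46 33 24 4]
t=18: x=[82.0416 82.3609 74.8003 63.7617 47.0112 34.2304 24.2866 5.8018] k=[81 83 74 67 48 33 25 3]
t=19: x=[81.0838 82.2189 74.1511 66.3865 48.9320 34.4422 25.0975 4.8818] k=[78 83 72 67 52 39 22 8]
t=20: x=[78.2145 81.8640 72.4329 66.5250 52.7649 39.7017 23.2383 9.6152] k=[76 82 73 63 51 35 27 13]
t=21: x=[76.2331 80.9210 72.9424 63.1175 51.3562 36.5276 27.7183 14.8977] k=[77 83 77 64 53 33 27 18]
t=22: x=[77.2594 82.1479 76.5184 64.3860 52.9929 34.9363 27.9329 19.7655] k=[82 83 75 69 50 34 28 15]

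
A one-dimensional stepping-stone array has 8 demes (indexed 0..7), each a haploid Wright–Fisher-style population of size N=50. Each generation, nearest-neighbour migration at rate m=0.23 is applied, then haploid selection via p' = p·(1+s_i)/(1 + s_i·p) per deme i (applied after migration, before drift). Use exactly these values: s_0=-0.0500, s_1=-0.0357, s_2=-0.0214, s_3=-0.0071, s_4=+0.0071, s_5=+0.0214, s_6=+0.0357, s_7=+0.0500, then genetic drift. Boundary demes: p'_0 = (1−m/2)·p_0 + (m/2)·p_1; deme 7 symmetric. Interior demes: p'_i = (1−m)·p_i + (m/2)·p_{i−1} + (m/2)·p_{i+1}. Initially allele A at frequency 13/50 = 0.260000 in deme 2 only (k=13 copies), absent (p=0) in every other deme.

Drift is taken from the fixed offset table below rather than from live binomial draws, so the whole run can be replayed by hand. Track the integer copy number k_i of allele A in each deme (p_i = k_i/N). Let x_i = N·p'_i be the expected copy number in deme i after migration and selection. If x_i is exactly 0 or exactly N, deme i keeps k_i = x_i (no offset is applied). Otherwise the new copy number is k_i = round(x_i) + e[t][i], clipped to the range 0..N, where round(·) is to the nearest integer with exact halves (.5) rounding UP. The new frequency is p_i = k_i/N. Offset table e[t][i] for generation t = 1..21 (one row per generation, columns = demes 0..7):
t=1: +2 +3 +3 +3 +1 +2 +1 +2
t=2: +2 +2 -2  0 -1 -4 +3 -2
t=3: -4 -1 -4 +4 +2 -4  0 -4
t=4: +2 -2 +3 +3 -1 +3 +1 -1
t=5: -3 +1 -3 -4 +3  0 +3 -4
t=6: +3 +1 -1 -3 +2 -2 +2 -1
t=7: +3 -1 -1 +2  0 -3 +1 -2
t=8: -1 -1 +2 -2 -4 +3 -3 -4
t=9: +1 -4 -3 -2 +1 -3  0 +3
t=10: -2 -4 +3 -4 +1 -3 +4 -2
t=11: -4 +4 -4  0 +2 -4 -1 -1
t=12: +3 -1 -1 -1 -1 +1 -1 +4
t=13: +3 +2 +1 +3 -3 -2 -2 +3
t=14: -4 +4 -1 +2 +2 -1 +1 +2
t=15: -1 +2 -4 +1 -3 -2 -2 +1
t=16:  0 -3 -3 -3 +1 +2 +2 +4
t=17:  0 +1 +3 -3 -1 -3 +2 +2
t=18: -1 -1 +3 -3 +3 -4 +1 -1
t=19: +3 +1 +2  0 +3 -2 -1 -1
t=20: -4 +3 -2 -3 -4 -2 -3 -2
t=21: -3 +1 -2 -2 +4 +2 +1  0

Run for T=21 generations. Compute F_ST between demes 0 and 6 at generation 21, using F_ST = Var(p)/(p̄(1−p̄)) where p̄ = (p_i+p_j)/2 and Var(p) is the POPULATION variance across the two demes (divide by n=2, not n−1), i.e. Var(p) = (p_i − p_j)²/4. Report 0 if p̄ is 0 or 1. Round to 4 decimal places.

0.0526

t=0: k=[0 0 13 0 0 0 0 0]
t=1: x=[0.0000 1.4432 9.8379 1.4847 0.0000 0.0000 0.0000 0.0000] k=[0 4 13 4 0 0 0 0]
t=2: x=[0.4372 4.4261 10.7464 4.5455 0.4632 0.0000 0.0000 0.0000] k=[2 6 9 5 0 0 0 0]
t=3: x=[2.3428 5.6989 8.0479 4.8537 0.5790 0.0000 0.0000 0.0000] k=[0 5 4 9 3 0 0 0]
t=4: x=[0.5466 4.1690 4.5989 7.6885 3.3672 0.3523 0.0000 0.0000] k=[3 2 8 11 2 3 0 0]
t=5: x=[2.7487 2.7103 7.5158 9.5648 3.1709 2.5915 0.3572 0.0000] k=[0 4 5 6 6 3 3 0]
t=6: x=[0.4372 3.5337 4.9035 5.8481 5.6906 3.4117 2.7446 0.3621] k=[3 5 4 3 8 1 5 0]
t=7: x=[3.0784 4.5038 3.9211 3.6657 6.6607 2.3112 4.0950 0.6034] k=[6 4 3 6 7 0 5 0]
t=8: x=[5.5133 3.9798 3.3910 5.7337 6.1179 1.4087 3.9765 0.6034] k=[5 3 5 4 2 4 1 0]
t=9: x=[4.5532 3.3447 4.5645 3.8595 2.4766 3.4932 1.2728 0.1207] k=[6 0 2 2 3 0 1 3]
t=10: x=[5.0714 0.8877 1.7334 2.1006 2.5571 0.4698 1.1539 2.9005] k=[3 0 5 0 4 0 5 1]
t=11: x=[2.5290 0.8877 3.7738 1.0278 3.1005 1.0567 4.0950 1.5308] k=[0 5 0 1 5 0 3 1]
t=12: x=[0.5466 3.7228 0.6754 1.3357 3.9909 0.9393 2.5072 1.2899] k=[4 3 0 0 3 2 2 5]
t=13: x=[3.7051 2.6764 0.3377 0.3426 2.5571 2.1583 2.4247 4.8651] k=[7 5 1 3 0 0 0 8]
t=14: x=[6.4753 4.6154 1.6550 2.4086 0.3474 0.0000 0.9522 7.3817] k=[2 9 1 4 2 0 2 9]
t=15: x=[2.6722 7.0519 2.2187 3.4023 2.0136 0.4698 2.6620 8.5348] k=[2 9 0 4 0 0 1 10]
t=16: x=[2.6722 6.9399 1.4639 3.0595 0.4632 0.1175 1.9858 9.3296] k=[3 4 0 0 1 2 4 13]
t=17: x=[2.9685 3.3108 0.4502 0.1142 1.0070 2.1583 4.9595 12.4147] k=[3 4 3 0 0 0 7 14]
t=18: x=[2.9685 3.6452 2.7139 0.3426 0.0000 0.8219 7.2138 13.6743] k=[2 3 6 0 0 0 8 13]
t=19: x=[2.0135 3.1219 4.8691 0.6852 0.0000 0.9393 7.8852 12.8861] k=[5 4 7 1 0 0 7 12]
t=20: x=[4.6635 4.3145 5.8523 1.5642 0.1158 0.8219 6.9780 11.8607] k=[1 7 4 0 0 0 4 10]
t=21: x=[1.6082 5.7767 3.8082 0.4568 0.0000 0.4698 4.3678 9.6853] k=[0 7 2 0 0 2 5 10]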